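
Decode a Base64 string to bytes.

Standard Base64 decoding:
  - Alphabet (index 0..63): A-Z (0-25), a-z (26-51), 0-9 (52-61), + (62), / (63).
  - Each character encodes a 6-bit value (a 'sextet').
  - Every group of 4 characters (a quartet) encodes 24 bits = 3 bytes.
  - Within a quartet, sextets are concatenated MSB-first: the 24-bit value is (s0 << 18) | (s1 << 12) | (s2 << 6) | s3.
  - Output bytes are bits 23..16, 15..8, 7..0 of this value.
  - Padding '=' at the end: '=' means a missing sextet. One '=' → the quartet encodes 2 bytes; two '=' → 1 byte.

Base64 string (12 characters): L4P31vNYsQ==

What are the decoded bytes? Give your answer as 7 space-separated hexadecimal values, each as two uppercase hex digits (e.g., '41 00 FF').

Answer: 2F 83 F7 D6 F3 58 B1

Derivation:
After char 0 ('L'=11): chars_in_quartet=1 acc=0xB bytes_emitted=0
After char 1 ('4'=56): chars_in_quartet=2 acc=0x2F8 bytes_emitted=0
After char 2 ('P'=15): chars_in_quartet=3 acc=0xBE0F bytes_emitted=0
After char 3 ('3'=55): chars_in_quartet=4 acc=0x2F83F7 -> emit 2F 83 F7, reset; bytes_emitted=3
After char 4 ('1'=53): chars_in_quartet=1 acc=0x35 bytes_emitted=3
After char 5 ('v'=47): chars_in_quartet=2 acc=0xD6F bytes_emitted=3
After char 6 ('N'=13): chars_in_quartet=3 acc=0x35BCD bytes_emitted=3
After char 7 ('Y'=24): chars_in_quartet=4 acc=0xD6F358 -> emit D6 F3 58, reset; bytes_emitted=6
After char 8 ('s'=44): chars_in_quartet=1 acc=0x2C bytes_emitted=6
After char 9 ('Q'=16): chars_in_quartet=2 acc=0xB10 bytes_emitted=6
Padding '==': partial quartet acc=0xB10 -> emit B1; bytes_emitted=7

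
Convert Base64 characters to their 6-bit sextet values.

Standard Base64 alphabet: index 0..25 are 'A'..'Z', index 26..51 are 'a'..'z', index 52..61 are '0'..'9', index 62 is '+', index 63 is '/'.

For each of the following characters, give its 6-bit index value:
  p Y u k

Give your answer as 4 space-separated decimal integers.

'p': a..z range, 26 + ord('p') − ord('a') = 41
'Y': A..Z range, ord('Y') − ord('A') = 24
'u': a..z range, 26 + ord('u') − ord('a') = 46
'k': a..z range, 26 + ord('k') − ord('a') = 36

Answer: 41 24 46 36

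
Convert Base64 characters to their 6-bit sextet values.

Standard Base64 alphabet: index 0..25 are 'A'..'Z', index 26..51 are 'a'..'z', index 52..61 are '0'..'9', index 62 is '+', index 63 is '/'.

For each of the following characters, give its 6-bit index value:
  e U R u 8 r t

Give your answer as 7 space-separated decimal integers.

'e': a..z range, 26 + ord('e') − ord('a') = 30
'U': A..Z range, ord('U') − ord('A') = 20
'R': A..Z range, ord('R') − ord('A') = 17
'u': a..z range, 26 + ord('u') − ord('a') = 46
'8': 0..9 range, 52 + ord('8') − ord('0') = 60
'r': a..z range, 26 + ord('r') − ord('a') = 43
't': a..z range, 26 + ord('t') − ord('a') = 45

Answer: 30 20 17 46 60 43 45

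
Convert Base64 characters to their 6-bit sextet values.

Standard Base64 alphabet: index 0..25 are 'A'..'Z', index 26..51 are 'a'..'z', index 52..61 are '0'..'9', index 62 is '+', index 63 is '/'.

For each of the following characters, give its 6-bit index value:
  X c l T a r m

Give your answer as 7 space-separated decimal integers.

'X': A..Z range, ord('X') − ord('A') = 23
'c': a..z range, 26 + ord('c') − ord('a') = 28
'l': a..z range, 26 + ord('l') − ord('a') = 37
'T': A..Z range, ord('T') − ord('A') = 19
'a': a..z range, 26 + ord('a') − ord('a') = 26
'r': a..z range, 26 + ord('r') − ord('a') = 43
'm': a..z range, 26 + ord('m') − ord('a') = 38

Answer: 23 28 37 19 26 43 38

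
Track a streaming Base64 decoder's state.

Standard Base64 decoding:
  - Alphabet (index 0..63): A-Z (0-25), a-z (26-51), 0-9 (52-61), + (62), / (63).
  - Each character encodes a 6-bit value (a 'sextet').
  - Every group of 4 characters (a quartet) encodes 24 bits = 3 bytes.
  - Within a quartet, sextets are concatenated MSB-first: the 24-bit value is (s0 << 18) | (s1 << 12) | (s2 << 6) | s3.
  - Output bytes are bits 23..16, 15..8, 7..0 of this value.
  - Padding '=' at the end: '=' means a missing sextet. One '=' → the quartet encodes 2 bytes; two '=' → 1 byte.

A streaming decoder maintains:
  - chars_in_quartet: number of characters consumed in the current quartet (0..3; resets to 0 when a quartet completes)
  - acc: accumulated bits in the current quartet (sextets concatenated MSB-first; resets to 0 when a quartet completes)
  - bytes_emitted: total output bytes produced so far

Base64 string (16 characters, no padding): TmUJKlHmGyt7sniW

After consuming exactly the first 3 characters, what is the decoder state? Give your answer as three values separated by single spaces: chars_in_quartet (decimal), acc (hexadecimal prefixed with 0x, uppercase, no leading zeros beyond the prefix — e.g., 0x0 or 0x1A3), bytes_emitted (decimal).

Answer: 3 0x13994 0

Derivation:
After char 0 ('T'=19): chars_in_quartet=1 acc=0x13 bytes_emitted=0
After char 1 ('m'=38): chars_in_quartet=2 acc=0x4E6 bytes_emitted=0
After char 2 ('U'=20): chars_in_quartet=3 acc=0x13994 bytes_emitted=0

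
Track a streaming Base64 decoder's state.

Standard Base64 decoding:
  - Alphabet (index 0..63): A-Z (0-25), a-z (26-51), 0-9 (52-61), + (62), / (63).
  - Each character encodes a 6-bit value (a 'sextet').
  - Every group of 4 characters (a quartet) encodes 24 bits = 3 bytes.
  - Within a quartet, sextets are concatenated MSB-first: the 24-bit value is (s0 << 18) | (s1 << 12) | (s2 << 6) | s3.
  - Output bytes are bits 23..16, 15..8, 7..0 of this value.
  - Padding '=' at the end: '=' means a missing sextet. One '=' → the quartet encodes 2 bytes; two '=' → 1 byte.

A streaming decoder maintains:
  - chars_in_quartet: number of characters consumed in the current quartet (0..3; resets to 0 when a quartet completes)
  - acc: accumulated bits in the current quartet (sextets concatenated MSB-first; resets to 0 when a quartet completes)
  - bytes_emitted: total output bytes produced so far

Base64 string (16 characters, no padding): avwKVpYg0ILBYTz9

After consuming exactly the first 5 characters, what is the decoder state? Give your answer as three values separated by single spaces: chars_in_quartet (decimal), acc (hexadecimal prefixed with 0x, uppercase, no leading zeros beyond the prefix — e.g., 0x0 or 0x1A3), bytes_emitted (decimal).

After char 0 ('a'=26): chars_in_quartet=1 acc=0x1A bytes_emitted=0
After char 1 ('v'=47): chars_in_quartet=2 acc=0x6AF bytes_emitted=0
After char 2 ('w'=48): chars_in_quartet=3 acc=0x1ABF0 bytes_emitted=0
After char 3 ('K'=10): chars_in_quartet=4 acc=0x6AFC0A -> emit 6A FC 0A, reset; bytes_emitted=3
After char 4 ('V'=21): chars_in_quartet=1 acc=0x15 bytes_emitted=3

Answer: 1 0x15 3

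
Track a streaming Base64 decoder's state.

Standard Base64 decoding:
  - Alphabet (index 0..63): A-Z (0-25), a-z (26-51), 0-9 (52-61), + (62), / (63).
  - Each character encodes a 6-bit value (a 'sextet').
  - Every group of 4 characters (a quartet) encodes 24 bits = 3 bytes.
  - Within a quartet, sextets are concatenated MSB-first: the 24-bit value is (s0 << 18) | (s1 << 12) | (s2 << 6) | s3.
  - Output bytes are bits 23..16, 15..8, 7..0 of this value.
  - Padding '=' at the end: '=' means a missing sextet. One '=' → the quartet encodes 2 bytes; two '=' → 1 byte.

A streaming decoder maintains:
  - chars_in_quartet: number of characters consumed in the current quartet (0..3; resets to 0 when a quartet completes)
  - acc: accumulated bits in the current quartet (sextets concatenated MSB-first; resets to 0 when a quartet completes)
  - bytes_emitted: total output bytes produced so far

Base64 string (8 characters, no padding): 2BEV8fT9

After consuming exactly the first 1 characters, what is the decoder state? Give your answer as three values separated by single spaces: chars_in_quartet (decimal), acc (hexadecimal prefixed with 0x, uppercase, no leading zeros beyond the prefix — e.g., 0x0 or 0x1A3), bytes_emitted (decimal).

Answer: 1 0x36 0

Derivation:
After char 0 ('2'=54): chars_in_quartet=1 acc=0x36 bytes_emitted=0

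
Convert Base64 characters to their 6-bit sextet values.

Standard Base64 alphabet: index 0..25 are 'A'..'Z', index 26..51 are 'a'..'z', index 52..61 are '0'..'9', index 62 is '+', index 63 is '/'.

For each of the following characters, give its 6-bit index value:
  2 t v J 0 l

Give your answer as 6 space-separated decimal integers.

'2': 0..9 range, 52 + ord('2') − ord('0') = 54
't': a..z range, 26 + ord('t') − ord('a') = 45
'v': a..z range, 26 + ord('v') − ord('a') = 47
'J': A..Z range, ord('J') − ord('A') = 9
'0': 0..9 range, 52 + ord('0') − ord('0') = 52
'l': a..z range, 26 + ord('l') − ord('a') = 37

Answer: 54 45 47 9 52 37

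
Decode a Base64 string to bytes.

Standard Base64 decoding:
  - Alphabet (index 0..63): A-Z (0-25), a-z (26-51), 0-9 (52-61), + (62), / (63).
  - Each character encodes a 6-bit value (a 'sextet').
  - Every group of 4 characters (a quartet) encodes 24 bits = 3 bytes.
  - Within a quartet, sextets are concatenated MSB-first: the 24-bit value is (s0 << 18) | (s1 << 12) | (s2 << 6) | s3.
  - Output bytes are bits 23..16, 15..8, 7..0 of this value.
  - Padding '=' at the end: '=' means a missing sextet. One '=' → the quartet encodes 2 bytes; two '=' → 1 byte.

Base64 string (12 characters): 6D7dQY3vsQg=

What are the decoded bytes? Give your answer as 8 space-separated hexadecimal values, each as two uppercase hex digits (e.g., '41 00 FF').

After char 0 ('6'=58): chars_in_quartet=1 acc=0x3A bytes_emitted=0
After char 1 ('D'=3): chars_in_quartet=2 acc=0xE83 bytes_emitted=0
After char 2 ('7'=59): chars_in_quartet=3 acc=0x3A0FB bytes_emitted=0
After char 3 ('d'=29): chars_in_quartet=4 acc=0xE83EDD -> emit E8 3E DD, reset; bytes_emitted=3
After char 4 ('Q'=16): chars_in_quartet=1 acc=0x10 bytes_emitted=3
After char 5 ('Y'=24): chars_in_quartet=2 acc=0x418 bytes_emitted=3
After char 6 ('3'=55): chars_in_quartet=3 acc=0x10637 bytes_emitted=3
After char 7 ('v'=47): chars_in_quartet=4 acc=0x418DEF -> emit 41 8D EF, reset; bytes_emitted=6
After char 8 ('s'=44): chars_in_quartet=1 acc=0x2C bytes_emitted=6
After char 9 ('Q'=16): chars_in_quartet=2 acc=0xB10 bytes_emitted=6
After char 10 ('g'=32): chars_in_quartet=3 acc=0x2C420 bytes_emitted=6
Padding '=': partial quartet acc=0x2C420 -> emit B1 08; bytes_emitted=8

Answer: E8 3E DD 41 8D EF B1 08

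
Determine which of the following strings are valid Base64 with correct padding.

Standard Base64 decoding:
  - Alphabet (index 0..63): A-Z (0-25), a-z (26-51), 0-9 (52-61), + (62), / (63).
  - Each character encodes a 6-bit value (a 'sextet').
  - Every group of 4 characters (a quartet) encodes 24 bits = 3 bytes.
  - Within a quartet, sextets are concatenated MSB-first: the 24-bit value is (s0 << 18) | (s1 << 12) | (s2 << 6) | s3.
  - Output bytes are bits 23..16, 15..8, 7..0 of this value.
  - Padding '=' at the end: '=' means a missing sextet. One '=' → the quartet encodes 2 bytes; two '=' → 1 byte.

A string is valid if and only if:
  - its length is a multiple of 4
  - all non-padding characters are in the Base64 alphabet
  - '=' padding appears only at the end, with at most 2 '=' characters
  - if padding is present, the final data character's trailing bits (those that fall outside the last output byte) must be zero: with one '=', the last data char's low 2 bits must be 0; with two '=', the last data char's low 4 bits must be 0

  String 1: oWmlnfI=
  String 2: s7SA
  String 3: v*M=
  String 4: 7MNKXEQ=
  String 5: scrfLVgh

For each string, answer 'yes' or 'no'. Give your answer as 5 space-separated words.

String 1: 'oWmlnfI=' → valid
String 2: 's7SA' → valid
String 3: 'v*M=' → invalid (bad char(s): ['*'])
String 4: '7MNKXEQ=' → valid
String 5: 'scrfLVgh' → valid

Answer: yes yes no yes yes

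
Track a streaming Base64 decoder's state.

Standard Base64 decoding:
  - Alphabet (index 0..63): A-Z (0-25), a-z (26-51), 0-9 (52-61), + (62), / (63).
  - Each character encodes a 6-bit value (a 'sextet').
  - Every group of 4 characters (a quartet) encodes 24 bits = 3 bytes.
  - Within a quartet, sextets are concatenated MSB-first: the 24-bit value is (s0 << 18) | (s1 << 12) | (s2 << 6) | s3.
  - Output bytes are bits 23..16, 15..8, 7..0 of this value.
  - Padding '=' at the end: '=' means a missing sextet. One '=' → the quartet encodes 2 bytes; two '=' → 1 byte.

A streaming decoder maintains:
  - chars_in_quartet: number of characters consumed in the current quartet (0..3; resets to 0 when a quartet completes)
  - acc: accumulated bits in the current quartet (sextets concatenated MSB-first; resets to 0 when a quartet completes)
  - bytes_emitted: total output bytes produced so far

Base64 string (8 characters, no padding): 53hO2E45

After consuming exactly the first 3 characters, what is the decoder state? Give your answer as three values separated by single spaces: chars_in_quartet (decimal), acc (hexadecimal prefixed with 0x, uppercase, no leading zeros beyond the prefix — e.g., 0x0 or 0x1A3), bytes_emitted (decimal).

Answer: 3 0x39DE1 0

Derivation:
After char 0 ('5'=57): chars_in_quartet=1 acc=0x39 bytes_emitted=0
After char 1 ('3'=55): chars_in_quartet=2 acc=0xE77 bytes_emitted=0
After char 2 ('h'=33): chars_in_quartet=3 acc=0x39DE1 bytes_emitted=0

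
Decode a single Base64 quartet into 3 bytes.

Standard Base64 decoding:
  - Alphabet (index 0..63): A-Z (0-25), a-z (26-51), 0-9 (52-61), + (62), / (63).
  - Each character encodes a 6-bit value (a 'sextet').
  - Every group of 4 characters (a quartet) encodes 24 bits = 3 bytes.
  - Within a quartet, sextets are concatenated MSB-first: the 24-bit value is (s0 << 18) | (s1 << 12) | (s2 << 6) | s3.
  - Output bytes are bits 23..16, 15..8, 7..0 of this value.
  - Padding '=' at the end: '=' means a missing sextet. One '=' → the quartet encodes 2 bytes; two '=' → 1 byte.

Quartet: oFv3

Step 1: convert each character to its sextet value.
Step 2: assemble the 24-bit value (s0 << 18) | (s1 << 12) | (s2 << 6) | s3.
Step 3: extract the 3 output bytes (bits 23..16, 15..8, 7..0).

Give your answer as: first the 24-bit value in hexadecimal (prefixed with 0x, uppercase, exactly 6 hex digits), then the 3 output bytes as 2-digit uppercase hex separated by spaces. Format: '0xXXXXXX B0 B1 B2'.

Sextets: o=40, F=5, v=47, 3=55
24-bit: (40<<18) | (5<<12) | (47<<6) | 55
      = 0xA00000 | 0x005000 | 0x000BC0 | 0x000037
      = 0xA05BF7
Bytes: (v>>16)&0xFF=A0, (v>>8)&0xFF=5B, v&0xFF=F7

Answer: 0xA05BF7 A0 5B F7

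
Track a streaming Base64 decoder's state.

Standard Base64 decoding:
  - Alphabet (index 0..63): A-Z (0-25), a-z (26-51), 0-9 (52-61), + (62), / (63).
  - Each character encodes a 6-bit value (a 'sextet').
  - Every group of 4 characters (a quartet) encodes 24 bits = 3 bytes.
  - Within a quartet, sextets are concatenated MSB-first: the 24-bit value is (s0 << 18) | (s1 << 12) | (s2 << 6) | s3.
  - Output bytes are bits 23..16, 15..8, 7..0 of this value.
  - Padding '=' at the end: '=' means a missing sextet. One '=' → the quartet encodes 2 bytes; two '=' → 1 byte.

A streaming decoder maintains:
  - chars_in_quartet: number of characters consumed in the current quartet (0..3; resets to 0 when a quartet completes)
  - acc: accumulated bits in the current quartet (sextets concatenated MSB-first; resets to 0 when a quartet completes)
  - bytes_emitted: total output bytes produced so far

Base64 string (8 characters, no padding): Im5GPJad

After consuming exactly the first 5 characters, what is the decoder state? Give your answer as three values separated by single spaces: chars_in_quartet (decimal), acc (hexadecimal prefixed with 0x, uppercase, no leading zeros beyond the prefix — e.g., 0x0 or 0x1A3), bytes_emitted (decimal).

Answer: 1 0xF 3

Derivation:
After char 0 ('I'=8): chars_in_quartet=1 acc=0x8 bytes_emitted=0
After char 1 ('m'=38): chars_in_quartet=2 acc=0x226 bytes_emitted=0
After char 2 ('5'=57): chars_in_quartet=3 acc=0x89B9 bytes_emitted=0
After char 3 ('G'=6): chars_in_quartet=4 acc=0x226E46 -> emit 22 6E 46, reset; bytes_emitted=3
After char 4 ('P'=15): chars_in_quartet=1 acc=0xF bytes_emitted=3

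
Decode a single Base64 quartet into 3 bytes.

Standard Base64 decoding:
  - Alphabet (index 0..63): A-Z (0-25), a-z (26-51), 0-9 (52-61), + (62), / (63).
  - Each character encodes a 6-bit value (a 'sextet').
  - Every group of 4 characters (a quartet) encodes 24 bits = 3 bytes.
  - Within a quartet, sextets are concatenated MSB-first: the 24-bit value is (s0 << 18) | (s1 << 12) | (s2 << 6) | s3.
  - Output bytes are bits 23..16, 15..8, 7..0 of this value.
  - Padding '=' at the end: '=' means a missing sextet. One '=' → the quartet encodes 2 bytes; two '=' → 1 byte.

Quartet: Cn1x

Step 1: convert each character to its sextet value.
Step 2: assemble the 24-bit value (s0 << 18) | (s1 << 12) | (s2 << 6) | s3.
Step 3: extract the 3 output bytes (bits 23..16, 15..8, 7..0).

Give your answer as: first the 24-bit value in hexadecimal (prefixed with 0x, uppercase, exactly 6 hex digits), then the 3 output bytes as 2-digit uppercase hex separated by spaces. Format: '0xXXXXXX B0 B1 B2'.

Sextets: C=2, n=39, 1=53, x=49
24-bit: (2<<18) | (39<<12) | (53<<6) | 49
      = 0x080000 | 0x027000 | 0x000D40 | 0x000031
      = 0x0A7D71
Bytes: (v>>16)&0xFF=0A, (v>>8)&0xFF=7D, v&0xFF=71

Answer: 0x0A7D71 0A 7D 71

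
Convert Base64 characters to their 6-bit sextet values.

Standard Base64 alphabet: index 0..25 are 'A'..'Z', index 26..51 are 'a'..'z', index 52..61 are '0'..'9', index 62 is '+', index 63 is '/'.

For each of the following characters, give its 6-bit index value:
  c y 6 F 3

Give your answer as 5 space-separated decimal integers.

'c': a..z range, 26 + ord('c') − ord('a') = 28
'y': a..z range, 26 + ord('y') − ord('a') = 50
'6': 0..9 range, 52 + ord('6') − ord('0') = 58
'F': A..Z range, ord('F') − ord('A') = 5
'3': 0..9 range, 52 + ord('3') − ord('0') = 55

Answer: 28 50 58 5 55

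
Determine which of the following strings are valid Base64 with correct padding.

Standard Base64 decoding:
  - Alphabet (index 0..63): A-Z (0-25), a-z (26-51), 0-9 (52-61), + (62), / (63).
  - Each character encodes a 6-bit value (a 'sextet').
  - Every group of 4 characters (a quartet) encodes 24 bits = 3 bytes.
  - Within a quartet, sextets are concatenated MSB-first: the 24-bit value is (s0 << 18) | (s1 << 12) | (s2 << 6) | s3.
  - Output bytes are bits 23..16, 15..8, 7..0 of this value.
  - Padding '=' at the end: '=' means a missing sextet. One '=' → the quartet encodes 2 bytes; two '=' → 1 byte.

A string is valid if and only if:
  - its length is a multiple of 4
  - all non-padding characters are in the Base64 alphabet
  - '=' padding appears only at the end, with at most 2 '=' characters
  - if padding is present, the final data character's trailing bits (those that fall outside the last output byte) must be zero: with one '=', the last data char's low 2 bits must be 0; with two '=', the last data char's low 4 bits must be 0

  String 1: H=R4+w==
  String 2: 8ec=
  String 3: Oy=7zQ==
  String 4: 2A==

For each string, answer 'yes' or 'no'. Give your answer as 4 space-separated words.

Answer: no yes no yes

Derivation:
String 1: 'H=R4+w==' → invalid (bad char(s): ['=']; '=' in middle)
String 2: '8ec=' → valid
String 3: 'Oy=7zQ==' → invalid (bad char(s): ['=']; '=' in middle)
String 4: '2A==' → valid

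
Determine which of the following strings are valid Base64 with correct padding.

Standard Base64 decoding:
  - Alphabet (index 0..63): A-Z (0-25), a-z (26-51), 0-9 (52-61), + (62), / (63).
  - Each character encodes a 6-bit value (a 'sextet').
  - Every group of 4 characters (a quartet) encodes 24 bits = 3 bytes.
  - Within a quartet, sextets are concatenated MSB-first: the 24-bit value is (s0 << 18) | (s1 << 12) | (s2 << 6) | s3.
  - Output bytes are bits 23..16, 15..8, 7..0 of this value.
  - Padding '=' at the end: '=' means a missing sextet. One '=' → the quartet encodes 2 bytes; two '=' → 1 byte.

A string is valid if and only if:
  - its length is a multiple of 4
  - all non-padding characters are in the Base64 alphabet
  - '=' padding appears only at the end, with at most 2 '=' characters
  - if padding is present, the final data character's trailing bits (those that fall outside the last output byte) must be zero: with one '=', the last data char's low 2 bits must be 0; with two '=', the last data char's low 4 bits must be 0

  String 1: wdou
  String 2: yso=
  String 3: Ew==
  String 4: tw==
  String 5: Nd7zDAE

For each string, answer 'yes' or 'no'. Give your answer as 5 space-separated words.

String 1: 'wdou' → valid
String 2: 'yso=' → valid
String 3: 'Ew==' → valid
String 4: 'tw==' → valid
String 5: 'Nd7zDAE' → invalid (len=7 not mult of 4)

Answer: yes yes yes yes no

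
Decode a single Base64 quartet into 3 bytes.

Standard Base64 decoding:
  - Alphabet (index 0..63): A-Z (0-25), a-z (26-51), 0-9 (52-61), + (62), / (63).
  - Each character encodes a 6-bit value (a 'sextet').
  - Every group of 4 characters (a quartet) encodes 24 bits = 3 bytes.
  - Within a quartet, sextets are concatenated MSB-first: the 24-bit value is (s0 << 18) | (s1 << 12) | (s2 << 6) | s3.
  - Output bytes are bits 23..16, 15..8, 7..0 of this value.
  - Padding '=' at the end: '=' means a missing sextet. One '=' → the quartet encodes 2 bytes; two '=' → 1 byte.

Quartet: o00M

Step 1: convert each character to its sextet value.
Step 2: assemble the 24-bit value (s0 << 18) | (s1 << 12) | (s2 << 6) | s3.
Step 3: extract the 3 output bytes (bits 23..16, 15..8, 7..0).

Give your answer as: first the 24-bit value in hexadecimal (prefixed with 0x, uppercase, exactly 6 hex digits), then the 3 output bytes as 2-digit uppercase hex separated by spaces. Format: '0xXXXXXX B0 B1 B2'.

Answer: 0xA34D0C A3 4D 0C

Derivation:
Sextets: o=40, 0=52, 0=52, M=12
24-bit: (40<<18) | (52<<12) | (52<<6) | 12
      = 0xA00000 | 0x034000 | 0x000D00 | 0x00000C
      = 0xA34D0C
Bytes: (v>>16)&0xFF=A3, (v>>8)&0xFF=4D, v&0xFF=0C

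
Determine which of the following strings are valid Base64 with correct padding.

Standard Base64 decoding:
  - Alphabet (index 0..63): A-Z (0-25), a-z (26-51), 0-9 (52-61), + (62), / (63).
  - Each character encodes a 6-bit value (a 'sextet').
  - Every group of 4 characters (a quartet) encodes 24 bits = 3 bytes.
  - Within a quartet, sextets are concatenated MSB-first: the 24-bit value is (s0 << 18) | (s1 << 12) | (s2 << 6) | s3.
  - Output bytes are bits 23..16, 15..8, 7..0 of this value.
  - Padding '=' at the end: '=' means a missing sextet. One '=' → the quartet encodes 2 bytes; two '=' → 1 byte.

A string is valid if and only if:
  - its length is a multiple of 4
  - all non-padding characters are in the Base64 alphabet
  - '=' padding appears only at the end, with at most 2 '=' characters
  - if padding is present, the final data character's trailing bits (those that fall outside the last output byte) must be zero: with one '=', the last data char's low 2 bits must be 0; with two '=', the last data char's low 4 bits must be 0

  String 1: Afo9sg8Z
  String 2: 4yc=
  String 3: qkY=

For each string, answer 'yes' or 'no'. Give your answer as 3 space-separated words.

String 1: 'Afo9sg8Z' → valid
String 2: '4yc=' → valid
String 3: 'qkY=' → valid

Answer: yes yes yes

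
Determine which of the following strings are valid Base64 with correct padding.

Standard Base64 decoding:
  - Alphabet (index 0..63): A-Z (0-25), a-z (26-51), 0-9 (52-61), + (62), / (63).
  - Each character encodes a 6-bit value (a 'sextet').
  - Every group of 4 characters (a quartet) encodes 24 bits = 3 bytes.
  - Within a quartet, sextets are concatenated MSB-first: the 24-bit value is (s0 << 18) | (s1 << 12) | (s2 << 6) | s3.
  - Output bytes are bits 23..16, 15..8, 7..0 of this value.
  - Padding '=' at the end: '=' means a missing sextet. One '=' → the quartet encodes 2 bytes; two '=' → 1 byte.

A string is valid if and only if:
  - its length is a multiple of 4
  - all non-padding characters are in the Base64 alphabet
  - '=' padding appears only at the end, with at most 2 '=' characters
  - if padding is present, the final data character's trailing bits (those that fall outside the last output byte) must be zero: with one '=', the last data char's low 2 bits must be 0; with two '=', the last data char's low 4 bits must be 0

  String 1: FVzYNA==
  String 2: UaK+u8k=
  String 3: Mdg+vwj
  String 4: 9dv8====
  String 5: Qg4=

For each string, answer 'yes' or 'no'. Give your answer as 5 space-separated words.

Answer: yes yes no no yes

Derivation:
String 1: 'FVzYNA==' → valid
String 2: 'UaK+u8k=' → valid
String 3: 'Mdg+vwj' → invalid (len=7 not mult of 4)
String 4: '9dv8====' → invalid (4 pad chars (max 2))
String 5: 'Qg4=' → valid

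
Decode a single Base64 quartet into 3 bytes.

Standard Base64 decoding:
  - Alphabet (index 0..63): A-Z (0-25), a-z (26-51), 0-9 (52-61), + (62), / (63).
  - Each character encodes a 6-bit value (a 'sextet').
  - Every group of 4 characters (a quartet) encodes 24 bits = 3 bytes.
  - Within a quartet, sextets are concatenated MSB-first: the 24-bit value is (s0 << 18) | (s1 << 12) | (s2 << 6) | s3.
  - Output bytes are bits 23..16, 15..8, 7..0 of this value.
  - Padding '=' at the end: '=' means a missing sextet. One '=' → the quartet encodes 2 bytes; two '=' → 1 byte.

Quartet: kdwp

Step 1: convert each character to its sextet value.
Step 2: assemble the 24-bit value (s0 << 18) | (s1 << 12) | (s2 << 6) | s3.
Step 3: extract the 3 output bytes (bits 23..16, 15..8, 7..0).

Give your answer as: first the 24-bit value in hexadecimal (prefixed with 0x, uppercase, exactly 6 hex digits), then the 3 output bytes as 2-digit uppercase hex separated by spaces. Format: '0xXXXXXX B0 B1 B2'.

Answer: 0x91DC29 91 DC 29

Derivation:
Sextets: k=36, d=29, w=48, p=41
24-bit: (36<<18) | (29<<12) | (48<<6) | 41
      = 0x900000 | 0x01D000 | 0x000C00 | 0x000029
      = 0x91DC29
Bytes: (v>>16)&0xFF=91, (v>>8)&0xFF=DC, v&0xFF=29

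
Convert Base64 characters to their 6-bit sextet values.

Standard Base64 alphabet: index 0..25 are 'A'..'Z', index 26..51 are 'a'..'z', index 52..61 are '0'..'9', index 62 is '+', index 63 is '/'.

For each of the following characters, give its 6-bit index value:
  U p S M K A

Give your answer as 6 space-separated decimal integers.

'U': A..Z range, ord('U') − ord('A') = 20
'p': a..z range, 26 + ord('p') − ord('a') = 41
'S': A..Z range, ord('S') − ord('A') = 18
'M': A..Z range, ord('M') − ord('A') = 12
'K': A..Z range, ord('K') − ord('A') = 10
'A': A..Z range, ord('A') − ord('A') = 0

Answer: 20 41 18 12 10 0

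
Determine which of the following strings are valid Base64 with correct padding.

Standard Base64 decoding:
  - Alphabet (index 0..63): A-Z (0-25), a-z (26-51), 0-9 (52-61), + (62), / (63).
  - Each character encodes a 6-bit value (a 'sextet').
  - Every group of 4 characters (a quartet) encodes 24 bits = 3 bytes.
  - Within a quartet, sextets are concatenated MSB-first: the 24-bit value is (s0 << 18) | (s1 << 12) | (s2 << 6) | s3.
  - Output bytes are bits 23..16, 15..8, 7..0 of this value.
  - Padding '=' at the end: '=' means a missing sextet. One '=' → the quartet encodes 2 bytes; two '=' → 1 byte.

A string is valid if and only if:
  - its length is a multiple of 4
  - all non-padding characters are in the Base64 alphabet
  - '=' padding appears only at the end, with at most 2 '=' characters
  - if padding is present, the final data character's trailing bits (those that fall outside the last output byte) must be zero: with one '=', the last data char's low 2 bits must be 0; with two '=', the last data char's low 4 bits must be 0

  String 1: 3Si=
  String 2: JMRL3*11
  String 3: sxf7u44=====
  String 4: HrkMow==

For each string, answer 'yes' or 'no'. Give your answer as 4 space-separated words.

String 1: '3Si=' → invalid (bad trailing bits)
String 2: 'JMRL3*11' → invalid (bad char(s): ['*'])
String 3: 'sxf7u44=====' → invalid (5 pad chars (max 2))
String 4: 'HrkMow==' → valid

Answer: no no no yes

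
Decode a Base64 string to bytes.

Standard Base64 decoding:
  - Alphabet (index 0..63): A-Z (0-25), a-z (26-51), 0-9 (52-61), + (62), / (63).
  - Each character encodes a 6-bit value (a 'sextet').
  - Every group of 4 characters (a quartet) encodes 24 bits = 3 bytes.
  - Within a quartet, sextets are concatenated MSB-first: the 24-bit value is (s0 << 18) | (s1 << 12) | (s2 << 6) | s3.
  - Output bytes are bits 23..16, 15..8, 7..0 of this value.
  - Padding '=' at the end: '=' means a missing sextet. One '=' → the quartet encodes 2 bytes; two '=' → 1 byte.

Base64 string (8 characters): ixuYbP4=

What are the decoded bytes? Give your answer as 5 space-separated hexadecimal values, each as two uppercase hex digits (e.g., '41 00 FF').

After char 0 ('i'=34): chars_in_quartet=1 acc=0x22 bytes_emitted=0
After char 1 ('x'=49): chars_in_quartet=2 acc=0x8B1 bytes_emitted=0
After char 2 ('u'=46): chars_in_quartet=3 acc=0x22C6E bytes_emitted=0
After char 3 ('Y'=24): chars_in_quartet=4 acc=0x8B1B98 -> emit 8B 1B 98, reset; bytes_emitted=3
After char 4 ('b'=27): chars_in_quartet=1 acc=0x1B bytes_emitted=3
After char 5 ('P'=15): chars_in_quartet=2 acc=0x6CF bytes_emitted=3
After char 6 ('4'=56): chars_in_quartet=3 acc=0x1B3F8 bytes_emitted=3
Padding '=': partial quartet acc=0x1B3F8 -> emit 6C FE; bytes_emitted=5

Answer: 8B 1B 98 6C FE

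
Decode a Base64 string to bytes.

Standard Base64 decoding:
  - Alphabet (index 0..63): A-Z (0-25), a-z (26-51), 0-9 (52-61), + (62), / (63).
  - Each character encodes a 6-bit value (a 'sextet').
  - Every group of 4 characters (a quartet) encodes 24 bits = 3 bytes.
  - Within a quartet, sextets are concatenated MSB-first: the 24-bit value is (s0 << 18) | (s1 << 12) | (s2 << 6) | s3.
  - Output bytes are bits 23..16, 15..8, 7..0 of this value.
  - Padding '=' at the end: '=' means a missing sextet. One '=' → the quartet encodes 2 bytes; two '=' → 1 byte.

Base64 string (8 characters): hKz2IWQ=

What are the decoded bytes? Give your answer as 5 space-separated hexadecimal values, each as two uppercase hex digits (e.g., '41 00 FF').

After char 0 ('h'=33): chars_in_quartet=1 acc=0x21 bytes_emitted=0
After char 1 ('K'=10): chars_in_quartet=2 acc=0x84A bytes_emitted=0
After char 2 ('z'=51): chars_in_quartet=3 acc=0x212B3 bytes_emitted=0
After char 3 ('2'=54): chars_in_quartet=4 acc=0x84ACF6 -> emit 84 AC F6, reset; bytes_emitted=3
After char 4 ('I'=8): chars_in_quartet=1 acc=0x8 bytes_emitted=3
After char 5 ('W'=22): chars_in_quartet=2 acc=0x216 bytes_emitted=3
After char 6 ('Q'=16): chars_in_quartet=3 acc=0x8590 bytes_emitted=3
Padding '=': partial quartet acc=0x8590 -> emit 21 64; bytes_emitted=5

Answer: 84 AC F6 21 64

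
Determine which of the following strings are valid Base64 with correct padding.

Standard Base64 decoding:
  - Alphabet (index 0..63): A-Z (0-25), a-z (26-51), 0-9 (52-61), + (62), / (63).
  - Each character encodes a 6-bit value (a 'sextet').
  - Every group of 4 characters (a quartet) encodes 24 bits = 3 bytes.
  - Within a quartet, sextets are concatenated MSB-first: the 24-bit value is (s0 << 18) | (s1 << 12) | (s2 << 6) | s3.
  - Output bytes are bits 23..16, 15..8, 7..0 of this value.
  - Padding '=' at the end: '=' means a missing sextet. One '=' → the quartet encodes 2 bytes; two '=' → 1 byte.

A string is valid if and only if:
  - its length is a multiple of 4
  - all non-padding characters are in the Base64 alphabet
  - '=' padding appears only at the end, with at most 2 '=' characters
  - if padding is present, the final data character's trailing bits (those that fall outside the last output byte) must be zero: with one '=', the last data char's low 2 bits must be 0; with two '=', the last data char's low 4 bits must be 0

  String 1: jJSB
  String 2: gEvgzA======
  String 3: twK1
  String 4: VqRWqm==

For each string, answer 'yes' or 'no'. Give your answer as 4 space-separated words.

String 1: 'jJSB' → valid
String 2: 'gEvgzA======' → invalid (6 pad chars (max 2))
String 3: 'twK1' → valid
String 4: 'VqRWqm==' → invalid (bad trailing bits)

Answer: yes no yes no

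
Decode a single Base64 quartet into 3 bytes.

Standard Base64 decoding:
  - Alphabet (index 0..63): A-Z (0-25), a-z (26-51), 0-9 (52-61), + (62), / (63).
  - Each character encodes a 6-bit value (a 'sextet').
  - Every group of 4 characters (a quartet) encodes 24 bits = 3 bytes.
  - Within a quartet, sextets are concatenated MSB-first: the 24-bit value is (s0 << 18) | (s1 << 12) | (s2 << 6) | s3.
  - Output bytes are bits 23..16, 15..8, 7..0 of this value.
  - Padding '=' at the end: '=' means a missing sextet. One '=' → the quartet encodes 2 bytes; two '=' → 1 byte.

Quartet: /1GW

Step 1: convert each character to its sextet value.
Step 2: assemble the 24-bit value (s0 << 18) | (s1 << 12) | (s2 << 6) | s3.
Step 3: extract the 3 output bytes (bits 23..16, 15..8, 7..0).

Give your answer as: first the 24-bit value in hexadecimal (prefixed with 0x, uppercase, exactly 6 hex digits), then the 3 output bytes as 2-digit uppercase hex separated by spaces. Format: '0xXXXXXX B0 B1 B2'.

Sextets: /=63, 1=53, G=6, W=22
24-bit: (63<<18) | (53<<12) | (6<<6) | 22
      = 0xFC0000 | 0x035000 | 0x000180 | 0x000016
      = 0xFF5196
Bytes: (v>>16)&0xFF=FF, (v>>8)&0xFF=51, v&0xFF=96

Answer: 0xFF5196 FF 51 96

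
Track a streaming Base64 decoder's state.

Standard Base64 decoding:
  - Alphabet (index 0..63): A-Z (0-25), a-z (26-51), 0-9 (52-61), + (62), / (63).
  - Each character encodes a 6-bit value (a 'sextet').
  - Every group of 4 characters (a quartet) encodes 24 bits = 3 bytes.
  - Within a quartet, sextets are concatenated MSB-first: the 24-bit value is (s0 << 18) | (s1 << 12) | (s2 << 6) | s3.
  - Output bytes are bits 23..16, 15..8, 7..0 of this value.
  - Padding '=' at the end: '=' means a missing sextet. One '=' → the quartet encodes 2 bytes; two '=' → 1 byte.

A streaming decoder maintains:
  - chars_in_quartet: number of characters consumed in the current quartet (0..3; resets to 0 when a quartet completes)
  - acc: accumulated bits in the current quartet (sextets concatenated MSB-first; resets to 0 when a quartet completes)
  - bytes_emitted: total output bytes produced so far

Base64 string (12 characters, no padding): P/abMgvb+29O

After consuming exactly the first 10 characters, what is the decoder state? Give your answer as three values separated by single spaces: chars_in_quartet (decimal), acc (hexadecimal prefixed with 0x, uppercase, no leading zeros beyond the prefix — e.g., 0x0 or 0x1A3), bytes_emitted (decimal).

After char 0 ('P'=15): chars_in_quartet=1 acc=0xF bytes_emitted=0
After char 1 ('/'=63): chars_in_quartet=2 acc=0x3FF bytes_emitted=0
After char 2 ('a'=26): chars_in_quartet=3 acc=0xFFDA bytes_emitted=0
After char 3 ('b'=27): chars_in_quartet=4 acc=0x3FF69B -> emit 3F F6 9B, reset; bytes_emitted=3
After char 4 ('M'=12): chars_in_quartet=1 acc=0xC bytes_emitted=3
After char 5 ('g'=32): chars_in_quartet=2 acc=0x320 bytes_emitted=3
After char 6 ('v'=47): chars_in_quartet=3 acc=0xC82F bytes_emitted=3
After char 7 ('b'=27): chars_in_quartet=4 acc=0x320BDB -> emit 32 0B DB, reset; bytes_emitted=6
After char 8 ('+'=62): chars_in_quartet=1 acc=0x3E bytes_emitted=6
After char 9 ('2'=54): chars_in_quartet=2 acc=0xFB6 bytes_emitted=6

Answer: 2 0xFB6 6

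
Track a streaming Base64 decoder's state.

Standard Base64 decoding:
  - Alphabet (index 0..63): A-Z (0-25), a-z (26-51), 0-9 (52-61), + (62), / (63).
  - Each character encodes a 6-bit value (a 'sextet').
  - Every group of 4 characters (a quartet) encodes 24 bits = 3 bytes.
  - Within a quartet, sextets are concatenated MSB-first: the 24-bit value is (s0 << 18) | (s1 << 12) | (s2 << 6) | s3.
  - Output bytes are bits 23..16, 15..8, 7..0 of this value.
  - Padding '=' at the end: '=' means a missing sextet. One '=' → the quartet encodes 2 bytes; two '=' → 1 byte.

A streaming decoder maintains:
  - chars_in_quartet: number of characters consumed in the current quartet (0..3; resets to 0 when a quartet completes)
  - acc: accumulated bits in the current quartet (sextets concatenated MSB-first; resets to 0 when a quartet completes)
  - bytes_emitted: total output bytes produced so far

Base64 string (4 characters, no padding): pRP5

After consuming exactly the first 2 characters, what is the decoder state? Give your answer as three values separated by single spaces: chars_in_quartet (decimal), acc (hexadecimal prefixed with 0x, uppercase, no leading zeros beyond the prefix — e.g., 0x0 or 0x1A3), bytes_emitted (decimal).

Answer: 2 0xA51 0

Derivation:
After char 0 ('p'=41): chars_in_quartet=1 acc=0x29 bytes_emitted=0
After char 1 ('R'=17): chars_in_quartet=2 acc=0xA51 bytes_emitted=0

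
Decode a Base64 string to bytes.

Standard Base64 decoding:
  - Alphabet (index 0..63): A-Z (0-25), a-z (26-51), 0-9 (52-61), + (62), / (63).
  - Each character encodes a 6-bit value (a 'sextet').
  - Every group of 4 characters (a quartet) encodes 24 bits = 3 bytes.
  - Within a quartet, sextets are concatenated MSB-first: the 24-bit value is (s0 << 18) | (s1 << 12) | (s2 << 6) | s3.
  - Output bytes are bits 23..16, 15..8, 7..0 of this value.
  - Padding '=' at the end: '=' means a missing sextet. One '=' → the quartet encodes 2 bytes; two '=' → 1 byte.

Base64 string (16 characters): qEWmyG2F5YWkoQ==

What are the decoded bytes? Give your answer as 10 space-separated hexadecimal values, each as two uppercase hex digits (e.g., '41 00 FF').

Answer: A8 45 A6 C8 6D 85 E5 85 A4 A1

Derivation:
After char 0 ('q'=42): chars_in_quartet=1 acc=0x2A bytes_emitted=0
After char 1 ('E'=4): chars_in_quartet=2 acc=0xA84 bytes_emitted=0
After char 2 ('W'=22): chars_in_quartet=3 acc=0x2A116 bytes_emitted=0
After char 3 ('m'=38): chars_in_quartet=4 acc=0xA845A6 -> emit A8 45 A6, reset; bytes_emitted=3
After char 4 ('y'=50): chars_in_quartet=1 acc=0x32 bytes_emitted=3
After char 5 ('G'=6): chars_in_quartet=2 acc=0xC86 bytes_emitted=3
After char 6 ('2'=54): chars_in_quartet=3 acc=0x321B6 bytes_emitted=3
After char 7 ('F'=5): chars_in_quartet=4 acc=0xC86D85 -> emit C8 6D 85, reset; bytes_emitted=6
After char 8 ('5'=57): chars_in_quartet=1 acc=0x39 bytes_emitted=6
After char 9 ('Y'=24): chars_in_quartet=2 acc=0xE58 bytes_emitted=6
After char 10 ('W'=22): chars_in_quartet=3 acc=0x39616 bytes_emitted=6
After char 11 ('k'=36): chars_in_quartet=4 acc=0xE585A4 -> emit E5 85 A4, reset; bytes_emitted=9
After char 12 ('o'=40): chars_in_quartet=1 acc=0x28 bytes_emitted=9
After char 13 ('Q'=16): chars_in_quartet=2 acc=0xA10 bytes_emitted=9
Padding '==': partial quartet acc=0xA10 -> emit A1; bytes_emitted=10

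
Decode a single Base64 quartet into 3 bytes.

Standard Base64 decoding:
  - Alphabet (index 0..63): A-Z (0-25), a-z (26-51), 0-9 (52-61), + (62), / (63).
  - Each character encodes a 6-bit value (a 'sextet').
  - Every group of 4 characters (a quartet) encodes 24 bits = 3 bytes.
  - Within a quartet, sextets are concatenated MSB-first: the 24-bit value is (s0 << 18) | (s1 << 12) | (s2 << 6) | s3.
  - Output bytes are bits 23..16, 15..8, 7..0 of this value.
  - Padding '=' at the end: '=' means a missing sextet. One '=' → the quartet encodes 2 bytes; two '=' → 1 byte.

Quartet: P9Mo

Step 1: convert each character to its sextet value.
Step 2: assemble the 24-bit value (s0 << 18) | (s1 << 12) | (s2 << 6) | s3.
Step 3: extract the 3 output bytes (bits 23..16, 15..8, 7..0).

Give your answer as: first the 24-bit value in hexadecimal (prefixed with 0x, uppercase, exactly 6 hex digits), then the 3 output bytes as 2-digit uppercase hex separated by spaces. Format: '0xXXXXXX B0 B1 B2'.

Answer: 0x3FD328 3F D3 28

Derivation:
Sextets: P=15, 9=61, M=12, o=40
24-bit: (15<<18) | (61<<12) | (12<<6) | 40
      = 0x3C0000 | 0x03D000 | 0x000300 | 0x000028
      = 0x3FD328
Bytes: (v>>16)&0xFF=3F, (v>>8)&0xFF=D3, v&0xFF=28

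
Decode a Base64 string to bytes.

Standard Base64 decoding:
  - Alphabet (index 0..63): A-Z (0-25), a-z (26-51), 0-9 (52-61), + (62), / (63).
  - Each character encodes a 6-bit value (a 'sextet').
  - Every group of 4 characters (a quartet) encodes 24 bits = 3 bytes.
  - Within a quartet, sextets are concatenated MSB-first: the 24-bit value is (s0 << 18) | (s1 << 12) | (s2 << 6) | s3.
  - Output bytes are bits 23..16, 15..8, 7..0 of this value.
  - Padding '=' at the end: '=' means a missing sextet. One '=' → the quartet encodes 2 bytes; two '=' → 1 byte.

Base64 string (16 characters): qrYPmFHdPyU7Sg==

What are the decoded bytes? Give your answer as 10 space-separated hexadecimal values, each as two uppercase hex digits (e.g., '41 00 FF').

Answer: AA B6 0F 98 51 DD 3F 25 3B 4A

Derivation:
After char 0 ('q'=42): chars_in_quartet=1 acc=0x2A bytes_emitted=0
After char 1 ('r'=43): chars_in_quartet=2 acc=0xAAB bytes_emitted=0
After char 2 ('Y'=24): chars_in_quartet=3 acc=0x2AAD8 bytes_emitted=0
After char 3 ('P'=15): chars_in_quartet=4 acc=0xAAB60F -> emit AA B6 0F, reset; bytes_emitted=3
After char 4 ('m'=38): chars_in_quartet=1 acc=0x26 bytes_emitted=3
After char 5 ('F'=5): chars_in_quartet=2 acc=0x985 bytes_emitted=3
After char 6 ('H'=7): chars_in_quartet=3 acc=0x26147 bytes_emitted=3
After char 7 ('d'=29): chars_in_quartet=4 acc=0x9851DD -> emit 98 51 DD, reset; bytes_emitted=6
After char 8 ('P'=15): chars_in_quartet=1 acc=0xF bytes_emitted=6
After char 9 ('y'=50): chars_in_quartet=2 acc=0x3F2 bytes_emitted=6
After char 10 ('U'=20): chars_in_quartet=3 acc=0xFC94 bytes_emitted=6
After char 11 ('7'=59): chars_in_quartet=4 acc=0x3F253B -> emit 3F 25 3B, reset; bytes_emitted=9
After char 12 ('S'=18): chars_in_quartet=1 acc=0x12 bytes_emitted=9
After char 13 ('g'=32): chars_in_quartet=2 acc=0x4A0 bytes_emitted=9
Padding '==': partial quartet acc=0x4A0 -> emit 4A; bytes_emitted=10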